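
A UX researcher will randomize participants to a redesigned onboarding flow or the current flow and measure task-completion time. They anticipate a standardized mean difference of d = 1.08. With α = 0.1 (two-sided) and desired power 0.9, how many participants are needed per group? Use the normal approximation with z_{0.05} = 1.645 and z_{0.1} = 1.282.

n = 15 per group

For two independent groups with equal n: n = 2·((z_{α/2} + z_β) / d)².
z_{α/2} + z_β = 1.645 + 1.282 = 2.927.
n = 2 × (2.927 / 1.08)² = 2 × 2.710² = 2 × 7.35 = 14.7.
Round up to the next whole participant.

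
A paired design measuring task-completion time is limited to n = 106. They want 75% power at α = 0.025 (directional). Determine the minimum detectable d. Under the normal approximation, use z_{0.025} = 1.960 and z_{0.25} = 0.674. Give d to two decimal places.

d_min ≈ 0.26

For a single sample (or paired design) of n = 106: d_min = (z_{α} + z_β)/√n.
z-sum = 1.960 + 0.674 = 2.634.
d_min = 2.634 / √106 = 2.634 / 10.296 = 0.256.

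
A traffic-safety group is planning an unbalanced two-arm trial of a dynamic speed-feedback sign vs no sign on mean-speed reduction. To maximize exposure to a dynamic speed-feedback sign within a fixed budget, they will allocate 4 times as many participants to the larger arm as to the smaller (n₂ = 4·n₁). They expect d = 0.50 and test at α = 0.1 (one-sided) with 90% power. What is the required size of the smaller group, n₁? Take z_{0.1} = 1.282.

With allocation ratio k = n₂/n₁ = 4, Var(x̄₁−x̄₂) = σ²(1/n₁ + 1/(k·n₁)) = σ²·(k+1)/(k·n₁).
So n₁ = (1 + 1/k)·((z_{α} + z_β)/d)² = 1.250 × (2.564/0.50)².
n₁ = 1.250 × 26.30 = 32.9.
Round up: n₁ = 33, giving n₂ = 4 × 33 = 132.

n₁ = 33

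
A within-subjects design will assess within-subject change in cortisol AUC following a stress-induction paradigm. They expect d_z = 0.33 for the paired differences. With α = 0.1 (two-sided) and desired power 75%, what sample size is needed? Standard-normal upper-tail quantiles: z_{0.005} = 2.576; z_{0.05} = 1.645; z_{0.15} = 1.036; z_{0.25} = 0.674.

For a paired (one-sample on differences) test: n = ((z_{α/2} + z_β) / d)².
z_{α/2} + z_β = 1.645 + 0.674 = 2.319.
n = (2.319 / 0.33)² = 7.027² = 49.38.
Round up.

n = 50 pairs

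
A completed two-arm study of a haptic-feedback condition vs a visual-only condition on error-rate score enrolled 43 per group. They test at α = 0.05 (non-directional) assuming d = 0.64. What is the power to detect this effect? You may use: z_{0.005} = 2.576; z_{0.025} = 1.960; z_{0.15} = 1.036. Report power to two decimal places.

power ≈ 0.84

For two equal groups, power = Φ(d·√(n/2) − z_{α/2}).
d·√(n/2) = 0.64 × √(43/2) = 0.64 × 4.637 = 2.968.
z_β = 2.968 − 1.960 = 1.008.
Power = Φ(1.008) = 0.843.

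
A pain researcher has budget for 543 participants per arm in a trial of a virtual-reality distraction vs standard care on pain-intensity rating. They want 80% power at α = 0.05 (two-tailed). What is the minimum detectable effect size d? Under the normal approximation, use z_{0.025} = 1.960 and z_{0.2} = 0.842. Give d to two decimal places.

For two independent groups of n = 543 each: d_min = (z_{α/2} + z_β)·√(2/n).
z-sum = 1.960 + 0.842 = 2.802.
d_min = 2.802 × √(2/543) = 2.802 × 0.0607 = 0.170.

d_min ≈ 0.17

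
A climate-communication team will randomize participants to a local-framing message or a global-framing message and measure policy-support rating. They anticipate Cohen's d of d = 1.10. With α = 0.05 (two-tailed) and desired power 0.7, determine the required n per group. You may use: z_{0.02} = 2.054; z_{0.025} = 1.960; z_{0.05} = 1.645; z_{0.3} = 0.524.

n = 11 per group

For two independent groups with equal n: n = 2·((z_{α/2} + z_β) / d)².
z_{α/2} + z_β = 1.960 + 0.524 = 2.484.
n = 2 × (2.484 / 1.10)² = 2 × 2.258² = 2 × 5.10 = 10.2.
Round up to the next whole participant.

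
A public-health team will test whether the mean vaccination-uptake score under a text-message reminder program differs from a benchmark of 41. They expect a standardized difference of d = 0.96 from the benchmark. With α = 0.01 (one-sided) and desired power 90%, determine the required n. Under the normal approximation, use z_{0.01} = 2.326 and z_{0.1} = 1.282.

n = 15

For a one-sample test: n = ((z_{α} + z_β) / d)².
z_{α} + z_β = 2.326 + 1.282 = 3.608.
n = (3.608 / 0.96)² = 3.758² = 14.13.
Round up.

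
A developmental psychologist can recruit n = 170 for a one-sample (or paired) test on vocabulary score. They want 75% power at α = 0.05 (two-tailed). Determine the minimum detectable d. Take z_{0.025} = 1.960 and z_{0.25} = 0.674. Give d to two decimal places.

For a single sample (or paired design) of n = 170: d_min = (z_{α/2} + z_β)/√n.
z-sum = 1.960 + 0.674 = 2.634.
d_min = 2.634 / √170 = 2.634 / 13.038 = 0.202.

d_min ≈ 0.20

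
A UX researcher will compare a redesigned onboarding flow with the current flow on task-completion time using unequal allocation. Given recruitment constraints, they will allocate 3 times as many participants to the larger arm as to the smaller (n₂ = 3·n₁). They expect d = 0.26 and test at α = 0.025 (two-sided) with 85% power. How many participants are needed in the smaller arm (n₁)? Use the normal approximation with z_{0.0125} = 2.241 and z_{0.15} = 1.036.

n₁ = 212

With allocation ratio k = n₂/n₁ = 3, Var(x̄₁−x̄₂) = σ²(1/n₁ + 1/(k·n₁)) = σ²·(k+1)/(k·n₁).
So n₁ = (1 + 1/k)·((z_{α/2} + z_β)/d)² = 1.333 × (3.277/0.26)².
n₁ = 1.333 × 158.86 = 211.8.
Round up: n₁ = 212, giving n₂ = 3 × 212 = 636.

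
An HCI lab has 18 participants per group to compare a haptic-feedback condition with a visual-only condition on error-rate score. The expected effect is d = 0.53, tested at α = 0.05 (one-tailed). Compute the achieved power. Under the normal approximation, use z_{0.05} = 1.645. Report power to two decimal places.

For two equal groups, power = Φ(d·√(n/2) − z_{α}).
d·√(n/2) = 0.53 × √(18/2) = 0.53 × 3.000 = 1.590.
z_β = 1.590 − 1.645 = -0.055.
Power = Φ(-0.055) = 0.478.

power ≈ 0.48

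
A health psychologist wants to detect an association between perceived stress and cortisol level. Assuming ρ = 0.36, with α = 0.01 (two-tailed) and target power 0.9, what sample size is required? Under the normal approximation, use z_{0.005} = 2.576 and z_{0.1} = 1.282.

Fisher's z: C = ½·ln((1+r)/(1−r)) = ½·ln(2.1250) = 0.3769.
n = ((z_{α/2} + z_β)/C)² + 3.
(2.576 + 1.282) / 0.3769 = 3.858 / 0.3769 = 10.236.
n = 10.236² + 3 = 104.78 + 3 = 107.8.
Round up.

n = 108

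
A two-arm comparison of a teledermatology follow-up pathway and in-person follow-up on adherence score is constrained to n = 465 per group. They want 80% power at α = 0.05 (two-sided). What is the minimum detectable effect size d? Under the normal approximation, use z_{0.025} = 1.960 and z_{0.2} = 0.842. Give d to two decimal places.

For two independent groups of n = 465 each: d_min = (z_{α/2} + z_β)·√(2/n).
z-sum = 1.960 + 0.842 = 2.802.
d_min = 2.802 × √(2/465) = 2.802 × 0.0656 = 0.184.

d_min ≈ 0.18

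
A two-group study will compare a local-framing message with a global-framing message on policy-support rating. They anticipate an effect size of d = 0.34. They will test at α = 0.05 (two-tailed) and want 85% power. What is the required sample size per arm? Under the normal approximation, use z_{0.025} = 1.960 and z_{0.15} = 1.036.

For two independent groups with equal n: n = 2·((z_{α/2} + z_β) / d)².
z_{α/2} + z_β = 1.960 + 1.036 = 2.996.
n = 2 × (2.996 / 0.34)² = 2 × 8.812² = 2 × 77.65 = 155.3.
Round up to the next whole participant.

n = 156 per group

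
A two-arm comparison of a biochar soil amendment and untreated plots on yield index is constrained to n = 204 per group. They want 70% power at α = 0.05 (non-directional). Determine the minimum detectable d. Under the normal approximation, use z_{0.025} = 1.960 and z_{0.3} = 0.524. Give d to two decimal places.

d_min ≈ 0.25

For two independent groups of n = 204 each: d_min = (z_{α/2} + z_β)·√(2/n).
z-sum = 1.960 + 0.524 = 2.484.
d_min = 2.484 × √(2/204) = 2.484 × 0.0990 = 0.246.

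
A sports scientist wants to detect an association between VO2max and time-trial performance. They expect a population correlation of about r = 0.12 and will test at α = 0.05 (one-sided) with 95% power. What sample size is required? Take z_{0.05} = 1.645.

Fisher's z: C = ½·ln((1+r)/(1−r)) = ½·ln(1.2727) = 0.1206.
n = ((z_{α} + z_β)/C)² + 3.
(1.645 + 1.645) / 0.1206 = 3.290 / 0.1206 = 27.280.
n = 27.280² + 3 = 744.21 + 3 = 747.2.
Round up.

n = 748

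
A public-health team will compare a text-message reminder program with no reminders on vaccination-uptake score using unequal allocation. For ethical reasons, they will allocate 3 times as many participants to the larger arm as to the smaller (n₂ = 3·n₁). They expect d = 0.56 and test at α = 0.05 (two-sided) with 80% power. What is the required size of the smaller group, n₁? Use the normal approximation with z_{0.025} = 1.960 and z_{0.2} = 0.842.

With allocation ratio k = n₂/n₁ = 3, Var(x̄₁−x̄₂) = σ²(1/n₁ + 1/(k·n₁)) = σ²·(k+1)/(k·n₁).
So n₁ = (1 + 1/k)·((z_{α/2} + z_β)/d)² = 1.333 × (2.802/0.56)².
n₁ = 1.333 × 25.04 = 33.4.
Round up: n₁ = 34, giving n₂ = 3 × 34 = 102.

n₁ = 34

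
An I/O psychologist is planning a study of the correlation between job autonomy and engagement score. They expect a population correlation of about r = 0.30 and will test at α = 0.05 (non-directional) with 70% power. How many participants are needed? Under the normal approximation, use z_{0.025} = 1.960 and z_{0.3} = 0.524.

n = 68

Fisher's z: C = ½·ln((1+r)/(1−r)) = ½·ln(1.8571) = 0.3095.
n = ((z_{α/2} + z_β)/C)² + 3.
(1.960 + 0.524) / 0.3095 = 2.484 / 0.3095 = 8.026.
n = 8.026² + 3 = 64.41 + 3 = 67.4.
Round up.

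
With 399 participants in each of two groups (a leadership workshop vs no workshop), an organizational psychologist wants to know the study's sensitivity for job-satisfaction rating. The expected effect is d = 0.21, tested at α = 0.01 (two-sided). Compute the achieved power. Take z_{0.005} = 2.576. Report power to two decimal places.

For two equal groups, power = Φ(d·√(n/2) − z_{α/2}).
d·√(n/2) = 0.21 × √(399/2) = 0.21 × 14.124 = 2.966.
z_β = 2.966 − 2.576 = 0.390.
Power = Φ(0.390) = 0.652.

power ≈ 0.65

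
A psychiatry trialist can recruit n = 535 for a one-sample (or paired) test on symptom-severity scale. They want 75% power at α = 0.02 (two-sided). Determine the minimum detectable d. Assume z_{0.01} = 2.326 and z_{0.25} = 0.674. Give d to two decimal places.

d_min ≈ 0.13

For a single sample (or paired design) of n = 535: d_min = (z_{α/2} + z_β)/√n.
z-sum = 2.326 + 0.674 = 3.000.
d_min = 3.000 / √535 = 3.000 / 23.130 = 0.130.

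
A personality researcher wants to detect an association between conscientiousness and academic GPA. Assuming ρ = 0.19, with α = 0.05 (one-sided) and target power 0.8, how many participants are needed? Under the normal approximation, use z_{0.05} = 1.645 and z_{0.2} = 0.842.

n = 171

Fisher's z: C = ½·ln((1+r)/(1−r)) = ½·ln(1.4691) = 0.1923.
n = ((z_{α} + z_β)/C)² + 3.
(1.645 + 0.842) / 0.1923 = 2.487 / 0.1923 = 12.933.
n = 12.933² + 3 = 167.26 + 3 = 170.3.
Round up.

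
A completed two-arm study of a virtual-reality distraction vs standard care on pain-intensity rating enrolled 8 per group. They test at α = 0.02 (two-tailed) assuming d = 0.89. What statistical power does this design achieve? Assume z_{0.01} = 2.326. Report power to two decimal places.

power ≈ 0.29

For two equal groups, power = Φ(d·√(n/2) − z_{α/2}).
d·√(n/2) = 0.89 × √(8/2) = 0.89 × 2.000 = 1.780.
z_β = 1.780 − 2.326 = -0.546.
Power = Φ(-0.546) = 0.293.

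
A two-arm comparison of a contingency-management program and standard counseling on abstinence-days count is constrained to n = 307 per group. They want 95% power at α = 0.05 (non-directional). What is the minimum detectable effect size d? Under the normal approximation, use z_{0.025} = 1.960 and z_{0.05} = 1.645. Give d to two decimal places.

For two independent groups of n = 307 each: d_min = (z_{α/2} + z_β)·√(2/n).
z-sum = 1.960 + 1.645 = 3.605.
d_min = 3.605 × √(2/307) = 3.605 × 0.0807 = 0.291.

d_min ≈ 0.29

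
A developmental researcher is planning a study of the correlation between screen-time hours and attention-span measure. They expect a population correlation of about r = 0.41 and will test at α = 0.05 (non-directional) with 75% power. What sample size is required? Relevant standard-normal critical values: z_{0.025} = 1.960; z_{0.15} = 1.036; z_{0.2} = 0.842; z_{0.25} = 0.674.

n = 40

Fisher's z: C = ½·ln((1+r)/(1−r)) = ½·ln(2.3898) = 0.4356.
n = ((z_{α/2} + z_β)/C)² + 3.
(1.960 + 0.674) / 0.4356 = 2.634 / 0.4356 = 6.047.
n = 6.047² + 3 = 36.56 + 3 = 39.6.
Round up.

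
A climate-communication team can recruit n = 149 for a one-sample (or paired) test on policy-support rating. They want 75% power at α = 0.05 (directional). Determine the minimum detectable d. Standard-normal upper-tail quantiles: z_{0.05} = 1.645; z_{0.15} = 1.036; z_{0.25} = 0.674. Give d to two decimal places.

d_min ≈ 0.19

For a single sample (or paired design) of n = 149: d_min = (z_{α} + z_β)/√n.
z-sum = 1.645 + 0.674 = 2.319.
d_min = 2.319 / √149 = 2.319 / 12.207 = 0.190.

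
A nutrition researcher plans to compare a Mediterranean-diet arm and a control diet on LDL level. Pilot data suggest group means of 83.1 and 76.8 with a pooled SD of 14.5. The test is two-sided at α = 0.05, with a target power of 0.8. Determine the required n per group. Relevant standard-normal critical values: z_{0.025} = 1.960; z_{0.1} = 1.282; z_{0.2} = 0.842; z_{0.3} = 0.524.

Cohen's d = |M₁ − M₂| / SD_pooled = |83.1 − 76.8| / 14.5 = 6.3 / 14.5 = 0.434.
For two independent groups with equal n: n = 2·((z_{α/2} + z_β) / d)².
z_{α/2} + z_β = 1.960 + 0.842 = 2.802.
n = 2 × (2.802 / 0.434)² = 2 × 6.456² = 2 × 41.68 = 83.4.
Round up to the next whole participant.

n = 84 per group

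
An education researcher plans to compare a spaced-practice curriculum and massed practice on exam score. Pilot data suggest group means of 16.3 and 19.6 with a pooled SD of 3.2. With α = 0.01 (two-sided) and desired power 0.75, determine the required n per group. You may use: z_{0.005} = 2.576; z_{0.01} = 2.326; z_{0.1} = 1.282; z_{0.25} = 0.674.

Cohen's d = |M₁ − M₂| / SD_pooled = |16.3 − 19.6| / 3.2 = 3.3 / 3.2 = 1.031.
For two independent groups with equal n: n = 2·((z_{α/2} + z_β) / d)².
z_{α/2} + z_β = 2.576 + 0.674 = 3.250.
n = 2 × (3.250 / 1.031)² = 2 × 3.152² = 2 × 9.94 = 19.9.
Round up to the next whole participant.

n = 20 per group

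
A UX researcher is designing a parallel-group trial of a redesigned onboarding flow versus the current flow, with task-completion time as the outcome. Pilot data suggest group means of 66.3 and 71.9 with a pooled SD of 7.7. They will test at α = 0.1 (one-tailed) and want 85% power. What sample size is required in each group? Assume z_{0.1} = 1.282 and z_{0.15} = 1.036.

Cohen's d = |M₁ − M₂| / SD_pooled = |66.3 − 71.9| / 7.7 = 5.6 / 7.7 = 0.727.
For two independent groups with equal n: n = 2·((z_{α} + z_β) / d)².
z_{α} + z_β = 1.282 + 1.036 = 2.318.
n = 2 × (2.318 / 0.727)² = 2 × 3.188² = 2 × 10.17 = 20.3.
Round up to the next whole participant.

n = 21 per group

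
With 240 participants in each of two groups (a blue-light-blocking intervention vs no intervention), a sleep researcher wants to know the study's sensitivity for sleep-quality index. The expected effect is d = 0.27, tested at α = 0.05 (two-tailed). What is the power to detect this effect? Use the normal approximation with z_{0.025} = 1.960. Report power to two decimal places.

power ≈ 0.84

For two equal groups, power = Φ(d·√(n/2) − z_{α/2}).
d·√(n/2) = 0.27 × √(240/2) = 0.27 × 10.954 = 2.958.
z_β = 2.958 − 1.960 = 0.998.
Power = Φ(0.998) = 0.841.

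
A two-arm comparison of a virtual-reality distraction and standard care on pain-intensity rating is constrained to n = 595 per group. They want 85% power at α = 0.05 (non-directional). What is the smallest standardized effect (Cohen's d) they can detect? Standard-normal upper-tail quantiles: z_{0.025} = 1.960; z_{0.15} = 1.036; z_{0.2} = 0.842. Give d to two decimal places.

For two independent groups of n = 595 each: d_min = (z_{α/2} + z_β)·√(2/n).
z-sum = 1.960 + 1.036 = 2.996.
d_min = 2.996 × √(2/595) = 2.996 × 0.0580 = 0.174.

d_min ≈ 0.17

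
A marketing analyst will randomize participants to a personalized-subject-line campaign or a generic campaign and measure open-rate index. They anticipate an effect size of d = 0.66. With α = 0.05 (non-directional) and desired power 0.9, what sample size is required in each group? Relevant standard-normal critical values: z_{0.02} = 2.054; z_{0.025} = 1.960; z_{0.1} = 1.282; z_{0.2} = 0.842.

For two independent groups with equal n: n = 2·((z_{α/2} + z_β) / d)².
z_{α/2} + z_β = 1.960 + 1.282 = 3.242.
n = 2 × (3.242 / 0.66)² = 2 × 4.912² = 2 × 24.13 = 48.3.
Round up to the next whole participant.

n = 49 per group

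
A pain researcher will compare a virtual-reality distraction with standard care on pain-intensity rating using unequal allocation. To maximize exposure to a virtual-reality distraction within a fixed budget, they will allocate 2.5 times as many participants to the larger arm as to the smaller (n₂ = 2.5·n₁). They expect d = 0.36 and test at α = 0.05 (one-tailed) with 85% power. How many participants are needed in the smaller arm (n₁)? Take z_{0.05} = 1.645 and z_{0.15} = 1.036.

n₁ = 78

With allocation ratio k = n₂/n₁ = 2.5, Var(x̄₁−x̄₂) = σ²(1/n₁ + 1/(k·n₁)) = σ²·(k+1)/(k·n₁).
So n₁ = (1 + 1/k)·((z_{α} + z_β)/d)² = 1.400 × (2.681/0.36)².
n₁ = 1.400 × 55.46 = 77.6.
Round up: n₁ = 78, giving n₂ = 2.5 × 78 = 195.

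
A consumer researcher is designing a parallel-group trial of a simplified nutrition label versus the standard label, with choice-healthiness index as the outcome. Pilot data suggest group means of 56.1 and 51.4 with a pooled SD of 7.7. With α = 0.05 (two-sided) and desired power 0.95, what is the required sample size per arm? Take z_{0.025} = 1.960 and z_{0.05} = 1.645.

Cohen's d = |M₁ − M₂| / SD_pooled = |56.1 − 51.4| / 7.7 = 4.7 / 7.7 = 0.610.
For two independent groups with equal n: n = 2·((z_{α/2} + z_β) / d)².
z_{α/2} + z_β = 1.960 + 1.645 = 3.605.
n = 2 × (3.605 / 0.610)² = 2 × 5.910² = 2 × 34.93 = 69.9.
Round up to the next whole participant.

n = 70 per group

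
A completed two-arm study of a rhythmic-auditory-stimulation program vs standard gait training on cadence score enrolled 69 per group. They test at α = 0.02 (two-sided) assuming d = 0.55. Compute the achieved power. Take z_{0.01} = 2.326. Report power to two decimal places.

For two equal groups, power = Φ(d·√(n/2) − z_{α/2}).
d·√(n/2) = 0.55 × √(69/2) = 0.55 × 5.874 = 3.231.
z_β = 3.231 − 2.326 = 0.905.
Power = Φ(0.905) = 0.817.

power ≈ 0.82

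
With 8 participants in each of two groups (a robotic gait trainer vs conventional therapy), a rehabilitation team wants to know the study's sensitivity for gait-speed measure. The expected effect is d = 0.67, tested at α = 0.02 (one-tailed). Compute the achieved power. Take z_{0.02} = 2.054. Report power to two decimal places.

power ≈ 0.24

For two equal groups, power = Φ(d·√(n/2) − z_{α}).
d·√(n/2) = 0.67 × √(8/2) = 0.67 × 2.000 = 1.340.
z_β = 1.340 − 2.054 = -0.714.
Power = Φ(-0.714) = 0.238.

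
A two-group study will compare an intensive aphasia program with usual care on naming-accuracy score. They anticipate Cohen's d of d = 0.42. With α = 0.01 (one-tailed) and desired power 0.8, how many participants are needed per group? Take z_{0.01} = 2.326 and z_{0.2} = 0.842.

n = 114 per group

For two independent groups with equal n: n = 2·((z_{α} + z_β) / d)².
z_{α} + z_β = 2.326 + 0.842 = 3.168.
n = 2 × (3.168 / 0.42)² = 2 × 7.543² = 2 × 56.89 = 113.8.
Round up to the next whole participant.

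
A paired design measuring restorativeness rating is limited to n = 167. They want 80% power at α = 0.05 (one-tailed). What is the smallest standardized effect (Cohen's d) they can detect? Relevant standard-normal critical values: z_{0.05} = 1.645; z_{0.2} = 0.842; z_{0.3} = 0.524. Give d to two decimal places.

For a single sample (or paired design) of n = 167: d_min = (z_{α} + z_β)/√n.
z-sum = 1.645 + 0.842 = 2.487.
d_min = 2.487 / √167 = 2.487 / 12.923 = 0.192.

d_min ≈ 0.19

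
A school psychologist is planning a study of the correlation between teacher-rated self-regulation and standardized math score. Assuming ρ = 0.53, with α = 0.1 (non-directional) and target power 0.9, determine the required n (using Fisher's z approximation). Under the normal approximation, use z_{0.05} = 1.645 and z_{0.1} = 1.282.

n = 28

Fisher's z: C = ½·ln((1+r)/(1−r)) = ½·ln(3.2553) = 0.5901.
n = ((z_{α/2} + z_β)/C)² + 3.
(1.645 + 1.282) / 0.5901 = 2.927 / 0.5901 = 4.960.
n = 4.960² + 3 = 24.60 + 3 = 27.6.
Round up.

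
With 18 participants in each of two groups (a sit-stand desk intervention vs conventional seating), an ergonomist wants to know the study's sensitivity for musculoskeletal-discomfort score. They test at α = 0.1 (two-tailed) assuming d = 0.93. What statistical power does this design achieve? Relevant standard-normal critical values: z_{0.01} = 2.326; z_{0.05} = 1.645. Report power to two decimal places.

For two equal groups, power = Φ(d·√(n/2) − z_{α/2}).
d·√(n/2) = 0.93 × √(18/2) = 0.93 × 3.000 = 2.790.
z_β = 2.790 − 1.645 = 1.145.
Power = Φ(1.145) = 0.874.

power ≈ 0.87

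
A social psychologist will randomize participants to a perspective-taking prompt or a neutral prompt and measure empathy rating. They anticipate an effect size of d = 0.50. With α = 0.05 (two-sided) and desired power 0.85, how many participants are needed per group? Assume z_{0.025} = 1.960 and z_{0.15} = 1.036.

n = 72 per group

For two independent groups with equal n: n = 2·((z_{α/2} + z_β) / d)².
z_{α/2} + z_β = 1.960 + 1.036 = 2.996.
n = 2 × (2.996 / 0.50)² = 2 × 5.992² = 2 × 35.90 = 71.8.
Round up to the next whole participant.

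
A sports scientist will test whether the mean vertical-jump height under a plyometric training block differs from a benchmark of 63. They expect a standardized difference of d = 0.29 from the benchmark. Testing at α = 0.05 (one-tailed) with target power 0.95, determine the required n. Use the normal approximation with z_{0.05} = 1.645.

n = 129

For a one-sample test: n = ((z_{α} + z_β) / d)².
z_{α} + z_β = 1.645 + 1.645 = 3.290.
n = (3.290 / 0.29)² = 11.345² = 128.71.
Round up.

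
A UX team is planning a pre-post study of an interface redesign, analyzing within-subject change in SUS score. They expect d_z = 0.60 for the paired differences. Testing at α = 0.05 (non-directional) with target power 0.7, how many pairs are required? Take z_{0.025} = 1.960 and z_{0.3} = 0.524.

n = 18 pairs

For a paired (one-sample on differences) test: n = ((z_{α/2} + z_β) / d)².
z_{α/2} + z_β = 1.960 + 0.524 = 2.484.
n = (2.484 / 0.60)² = 4.140² = 17.14.
Round up.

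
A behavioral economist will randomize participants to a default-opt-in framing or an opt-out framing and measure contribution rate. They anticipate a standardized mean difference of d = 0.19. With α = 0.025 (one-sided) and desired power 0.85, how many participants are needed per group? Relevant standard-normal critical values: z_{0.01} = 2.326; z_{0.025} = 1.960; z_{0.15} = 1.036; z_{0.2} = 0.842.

For two independent groups with equal n: n = 2·((z_{α} + z_β) / d)².
z_{α} + z_β = 1.960 + 1.036 = 2.996.
n = 2 × (2.996 / 0.19)² = 2 × 15.768² = 2 × 248.64 = 497.3.
Round up to the next whole participant.

n = 498 per group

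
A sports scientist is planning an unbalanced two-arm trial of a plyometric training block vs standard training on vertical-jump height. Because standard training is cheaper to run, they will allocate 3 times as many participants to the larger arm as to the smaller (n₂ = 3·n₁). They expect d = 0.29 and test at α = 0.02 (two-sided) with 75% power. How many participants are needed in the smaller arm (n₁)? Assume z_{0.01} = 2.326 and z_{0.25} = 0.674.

n₁ = 143

With allocation ratio k = n₂/n₁ = 3, Var(x̄₁−x̄₂) = σ²(1/n₁ + 1/(k·n₁)) = σ²·(k+1)/(k·n₁).
So n₁ = (1 + 1/k)·((z_{α/2} + z_β)/d)² = 1.333 × (3.000/0.29)².
n₁ = 1.333 × 107.02 = 142.7.
Round up: n₁ = 143, giving n₂ = 3 × 143 = 429.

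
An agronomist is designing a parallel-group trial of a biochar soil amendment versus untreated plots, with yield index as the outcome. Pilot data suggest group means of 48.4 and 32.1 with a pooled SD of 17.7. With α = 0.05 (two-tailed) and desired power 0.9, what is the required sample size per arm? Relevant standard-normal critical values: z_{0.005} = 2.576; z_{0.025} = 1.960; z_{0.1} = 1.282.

n = 25 per group

Cohen's d = |M₁ − M₂| / SD_pooled = |48.4 − 32.1| / 17.7 = 16.3 / 17.7 = 0.921.
For two independent groups with equal n: n = 2·((z_{α/2} + z_β) / d)².
z_{α/2} + z_β = 1.960 + 1.282 = 3.242.
n = 2 × (3.242 / 0.921)² = 2 × 3.520² = 2 × 12.39 = 24.8.
Round up to the next whole participant.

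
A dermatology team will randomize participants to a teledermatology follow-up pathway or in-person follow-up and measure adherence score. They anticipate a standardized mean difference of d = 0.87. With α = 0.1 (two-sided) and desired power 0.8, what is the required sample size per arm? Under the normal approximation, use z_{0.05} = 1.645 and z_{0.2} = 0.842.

For two independent groups with equal n: n = 2·((z_{α/2} + z_β) / d)².
z_{α/2} + z_β = 1.645 + 0.842 = 2.487.
n = 2 × (2.487 / 0.87)² = 2 × 2.859² = 2 × 8.17 = 16.3.
Round up to the next whole participant.

n = 17 per group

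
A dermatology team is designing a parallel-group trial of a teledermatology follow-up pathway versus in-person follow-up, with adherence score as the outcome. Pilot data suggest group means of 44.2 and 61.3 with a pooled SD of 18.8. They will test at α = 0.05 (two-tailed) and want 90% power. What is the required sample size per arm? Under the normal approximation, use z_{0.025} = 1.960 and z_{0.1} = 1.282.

Cohen's d = |M₁ − M₂| / SD_pooled = |44.2 − 61.3| / 18.8 = 17.1 / 18.8 = 0.910.
For two independent groups with equal n: n = 2·((z_{α/2} + z_β) / d)².
z_{α/2} + z_β = 1.960 + 1.282 = 3.242.
n = 2 × (3.242 / 0.910)² = 2 × 3.563² = 2 × 12.69 = 25.4.
Round up to the next whole participant.

n = 26 per group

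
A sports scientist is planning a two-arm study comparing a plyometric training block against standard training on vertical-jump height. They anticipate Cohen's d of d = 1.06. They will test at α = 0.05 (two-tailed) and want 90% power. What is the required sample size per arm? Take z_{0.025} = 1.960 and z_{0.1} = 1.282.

n = 19 per group

For two independent groups with equal n: n = 2·((z_{α/2} + z_β) / d)².
z_{α/2} + z_β = 1.960 + 1.282 = 3.242.
n = 2 × (3.242 / 1.06)² = 2 × 3.058² = 2 × 9.35 = 18.7.
Round up to the next whole participant.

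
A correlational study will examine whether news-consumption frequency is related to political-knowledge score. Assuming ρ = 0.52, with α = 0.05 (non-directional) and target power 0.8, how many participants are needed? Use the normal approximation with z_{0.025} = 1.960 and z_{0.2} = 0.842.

Fisher's z: C = ½·ln((1+r)/(1−r)) = ½·ln(3.1667) = 0.5763.
n = ((z_{α/2} + z_β)/C)² + 3.
(1.960 + 0.842) / 0.5763 = 2.802 / 0.5763 = 4.862.
n = 4.862² + 3 = 23.64 + 3 = 26.6.
Round up.

n = 27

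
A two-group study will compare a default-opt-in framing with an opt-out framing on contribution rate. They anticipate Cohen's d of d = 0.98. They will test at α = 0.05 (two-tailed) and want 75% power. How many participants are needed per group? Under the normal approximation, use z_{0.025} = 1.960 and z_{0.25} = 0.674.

n = 15 per group

For two independent groups with equal n: n = 2·((z_{α/2} + z_β) / d)².
z_{α/2} + z_β = 1.960 + 0.674 = 2.634.
n = 2 × (2.634 / 0.98)² = 2 × 2.688² = 2 × 7.22 = 14.4.
Round up to the next whole participant.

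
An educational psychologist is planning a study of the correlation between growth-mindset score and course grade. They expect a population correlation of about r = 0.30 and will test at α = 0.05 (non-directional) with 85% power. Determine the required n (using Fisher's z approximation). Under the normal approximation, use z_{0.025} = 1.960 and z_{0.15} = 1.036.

n = 97

Fisher's z: C = ½·ln((1+r)/(1−r)) = ½·ln(1.8571) = 0.3095.
n = ((z_{α/2} + z_β)/C)² + 3.
(1.960 + 1.036) / 0.3095 = 2.996 / 0.3095 = 9.680.
n = 9.680² + 3 = 93.70 + 3 = 96.7.
Round up.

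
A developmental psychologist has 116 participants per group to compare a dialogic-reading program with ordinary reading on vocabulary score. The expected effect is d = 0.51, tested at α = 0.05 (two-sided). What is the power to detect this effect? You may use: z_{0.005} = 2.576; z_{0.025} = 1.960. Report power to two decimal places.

For two equal groups, power = Φ(d·√(n/2) − z_{α/2}).
d·√(n/2) = 0.51 × √(116/2) = 0.51 × 7.616 = 3.884.
z_β = 3.884 − 1.960 = 1.924.
Power = Φ(1.924) = 0.973.

power ≈ 0.97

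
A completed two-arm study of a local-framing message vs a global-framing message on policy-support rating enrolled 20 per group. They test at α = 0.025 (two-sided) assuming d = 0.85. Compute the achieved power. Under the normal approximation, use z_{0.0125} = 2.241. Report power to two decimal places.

power ≈ 0.67

For two equal groups, power = Φ(d·√(n/2) − z_{α/2}).
d·√(n/2) = 0.85 × √(20/2) = 0.85 × 3.162 = 2.688.
z_β = 2.688 − 2.241 = 0.447.
Power = Φ(0.447) = 0.673.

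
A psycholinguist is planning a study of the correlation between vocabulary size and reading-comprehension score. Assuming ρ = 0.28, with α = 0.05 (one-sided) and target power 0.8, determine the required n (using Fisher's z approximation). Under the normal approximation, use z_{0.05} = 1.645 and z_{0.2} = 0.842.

n = 78

Fisher's z: C = ½·ln((1+r)/(1−r)) = ½·ln(1.7778) = 0.2877.
n = ((z_{α} + z_β)/C)² + 3.
(1.645 + 0.842) / 0.2877 = 2.487 / 0.2877 = 8.644.
n = 8.644² + 3 = 74.73 + 3 = 77.7.
Round up.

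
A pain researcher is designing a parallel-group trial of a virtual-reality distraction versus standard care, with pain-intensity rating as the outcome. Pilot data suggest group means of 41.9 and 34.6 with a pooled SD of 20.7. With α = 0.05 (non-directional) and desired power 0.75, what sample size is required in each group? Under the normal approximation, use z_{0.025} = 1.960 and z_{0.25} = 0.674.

n = 112 per group

Cohen's d = |M₁ − M₂| / SD_pooled = |41.9 − 34.6| / 20.7 = 7.3 / 20.7 = 0.353.
For two independent groups with equal n: n = 2·((z_{α/2} + z_β) / d)².
z_{α/2} + z_β = 1.960 + 0.674 = 2.634.
n = 2 × (2.634 / 0.353)² = 2 × 7.462² = 2 × 55.68 = 111.4.
Round up to the next whole participant.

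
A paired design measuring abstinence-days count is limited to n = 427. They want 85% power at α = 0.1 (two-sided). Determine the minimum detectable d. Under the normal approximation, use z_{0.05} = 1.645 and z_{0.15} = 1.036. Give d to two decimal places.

d_min ≈ 0.13

For a single sample (or paired design) of n = 427: d_min = (z_{α/2} + z_β)/√n.
z-sum = 1.645 + 1.036 = 2.681.
d_min = 2.681 / √427 = 2.681 / 20.664 = 0.130.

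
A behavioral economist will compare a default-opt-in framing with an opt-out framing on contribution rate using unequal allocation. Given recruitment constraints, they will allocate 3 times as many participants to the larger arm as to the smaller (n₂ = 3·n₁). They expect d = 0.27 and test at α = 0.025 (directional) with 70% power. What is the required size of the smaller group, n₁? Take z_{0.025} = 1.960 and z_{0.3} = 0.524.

n₁ = 113

With allocation ratio k = n₂/n₁ = 3, Var(x̄₁−x̄₂) = σ²(1/n₁ + 1/(k·n₁)) = σ²·(k+1)/(k·n₁).
So n₁ = (1 + 1/k)·((z_{α} + z_β)/d)² = 1.333 × (2.484/0.27)².
n₁ = 1.333 × 84.64 = 112.9.
Round up: n₁ = 113, giving n₂ = 3 × 113 = 339.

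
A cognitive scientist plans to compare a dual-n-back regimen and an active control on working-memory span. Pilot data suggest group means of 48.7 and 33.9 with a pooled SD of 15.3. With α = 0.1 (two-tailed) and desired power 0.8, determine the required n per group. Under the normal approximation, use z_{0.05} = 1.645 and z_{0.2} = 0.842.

Cohen's d = |M₁ − M₂| / SD_pooled = |48.7 − 33.9| / 15.3 = 14.8 / 15.3 = 0.967.
For two independent groups with equal n: n = 2·((z_{α/2} + z_β) / d)².
z_{α/2} + z_β = 1.645 + 0.842 = 2.487.
n = 2 × (2.487 / 0.967)² = 2 × 2.572² = 2 × 6.61 = 13.2.
Round up to the next whole participant.

n = 14 per group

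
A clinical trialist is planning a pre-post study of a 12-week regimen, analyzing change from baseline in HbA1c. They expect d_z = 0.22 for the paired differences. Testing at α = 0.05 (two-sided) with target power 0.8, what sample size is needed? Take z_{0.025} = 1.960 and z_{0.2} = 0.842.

n = 163 pairs

For a paired (one-sample on differences) test: n = ((z_{α/2} + z_β) / d)².
z_{α/2} + z_β = 1.960 + 0.842 = 2.802.
n = (2.802 / 0.22)² = 12.736² = 162.21.
Round up.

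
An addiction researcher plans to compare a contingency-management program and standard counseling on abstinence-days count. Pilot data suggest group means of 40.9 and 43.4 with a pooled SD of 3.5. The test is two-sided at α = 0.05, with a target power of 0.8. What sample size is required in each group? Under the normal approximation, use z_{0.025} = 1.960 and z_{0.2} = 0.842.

n = 31 per group

Cohen's d = |M₁ − M₂| / SD_pooled = |40.9 − 43.4| / 3.5 = 2.5 / 3.5 = 0.714.
For two independent groups with equal n: n = 2·((z_{α/2} + z_β) / d)².
z_{α/2} + z_β = 1.960 + 0.842 = 2.802.
n = 2 × (2.802 / 0.714)² = 2 × 3.924² = 2 × 15.40 = 30.8.
Round up to the next whole participant.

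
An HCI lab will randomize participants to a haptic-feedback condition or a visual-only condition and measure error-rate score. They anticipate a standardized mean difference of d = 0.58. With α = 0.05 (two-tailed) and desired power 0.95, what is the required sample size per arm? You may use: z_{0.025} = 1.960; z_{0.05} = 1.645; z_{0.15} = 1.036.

For two independent groups with equal n: n = 2·((z_{α/2} + z_β) / d)².
z_{α/2} + z_β = 1.960 + 1.645 = 3.605.
n = 2 × (3.605 / 0.58)² = 2 × 6.216² = 2 × 38.63 = 77.3.
Round up to the next whole participant.

n = 78 per group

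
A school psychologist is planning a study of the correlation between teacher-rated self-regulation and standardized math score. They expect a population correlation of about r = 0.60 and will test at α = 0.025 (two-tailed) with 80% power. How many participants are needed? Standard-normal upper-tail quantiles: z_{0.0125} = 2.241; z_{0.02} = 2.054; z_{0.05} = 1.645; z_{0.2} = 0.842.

n = 23

Fisher's z: C = ½·ln((1+r)/(1−r)) = ½·ln(4.0000) = 0.6931.
n = ((z_{α/2} + z_β)/C)² + 3.
(2.241 + 0.842) / 0.6931 = 3.083 / 0.6931 = 4.448.
n = 4.448² + 3 = 19.79 + 3 = 22.8.
Round up.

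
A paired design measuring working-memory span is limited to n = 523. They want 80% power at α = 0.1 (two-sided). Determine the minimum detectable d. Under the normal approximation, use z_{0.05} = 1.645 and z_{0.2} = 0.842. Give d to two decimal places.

For a single sample (or paired design) of n = 523: d_min = (z_{α/2} + z_β)/√n.
z-sum = 1.645 + 0.842 = 2.487.
d_min = 2.487 / √523 = 2.487 / 22.869 = 0.109.

d_min ≈ 0.11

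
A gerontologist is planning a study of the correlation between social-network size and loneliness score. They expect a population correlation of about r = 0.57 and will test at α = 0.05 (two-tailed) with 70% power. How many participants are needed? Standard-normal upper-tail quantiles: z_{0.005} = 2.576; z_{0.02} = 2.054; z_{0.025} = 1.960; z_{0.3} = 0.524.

n = 18

Fisher's z: C = ½·ln((1+r)/(1−r)) = ½·ln(3.6512) = 0.6475.
n = ((z_{α/2} + z_β)/C)² + 3.
(1.960 + 0.524) / 0.6475 = 2.484 / 0.6475 = 3.836.
n = 3.836² + 3 = 14.72 + 3 = 17.7.
Round up.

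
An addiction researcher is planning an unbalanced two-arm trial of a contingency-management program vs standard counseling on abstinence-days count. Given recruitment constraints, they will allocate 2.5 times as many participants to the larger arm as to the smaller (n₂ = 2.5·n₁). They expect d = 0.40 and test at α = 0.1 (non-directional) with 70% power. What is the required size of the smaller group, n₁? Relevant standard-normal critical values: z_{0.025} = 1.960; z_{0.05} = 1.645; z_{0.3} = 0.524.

n₁ = 42

With allocation ratio k = n₂/n₁ = 2.5, Var(x̄₁−x̄₂) = σ²(1/n₁ + 1/(k·n₁)) = σ²·(k+1)/(k·n₁).
So n₁ = (1 + 1/k)·((z_{α/2} + z_β)/d)² = 1.400 × (2.169/0.40)².
n₁ = 1.400 × 29.40 = 41.2.
Round up: n₁ = 42, giving n₂ = 2.5 × 42 = 105.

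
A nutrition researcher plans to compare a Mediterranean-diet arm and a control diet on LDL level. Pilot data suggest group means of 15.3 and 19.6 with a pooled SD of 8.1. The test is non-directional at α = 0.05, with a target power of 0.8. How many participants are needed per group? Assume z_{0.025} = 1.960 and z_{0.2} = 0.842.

Cohen's d = |M₁ − M₂| / SD_pooled = |15.3 − 19.6| / 8.1 = 4.3 / 8.1 = 0.531.
For two independent groups with equal n: n = 2·((z_{α/2} + z_β) / d)².
z_{α/2} + z_β = 1.960 + 0.842 = 2.802.
n = 2 × (2.802 / 0.531)² = 2 × 5.277² = 2 × 27.84 = 55.7.
Round up to the next whole participant.

n = 56 per group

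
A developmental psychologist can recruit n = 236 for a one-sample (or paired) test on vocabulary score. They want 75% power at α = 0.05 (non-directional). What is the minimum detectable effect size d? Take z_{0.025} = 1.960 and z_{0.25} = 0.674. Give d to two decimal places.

d_min ≈ 0.17

For a single sample (or paired design) of n = 236: d_min = (z_{α/2} + z_β)/√n.
z-sum = 1.960 + 0.674 = 2.634.
d_min = 2.634 / √236 = 2.634 / 15.362 = 0.171.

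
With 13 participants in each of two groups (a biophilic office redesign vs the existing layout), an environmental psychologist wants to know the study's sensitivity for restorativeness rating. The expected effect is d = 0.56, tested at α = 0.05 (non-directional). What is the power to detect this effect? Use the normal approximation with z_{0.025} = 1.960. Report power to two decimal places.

power ≈ 0.30

For two equal groups, power = Φ(d·√(n/2) − z_{α/2}).
d·√(n/2) = 0.56 × √(13/2) = 0.56 × 2.550 = 1.428.
z_β = 1.428 − 1.960 = -0.532.
Power = Φ(-0.532) = 0.297.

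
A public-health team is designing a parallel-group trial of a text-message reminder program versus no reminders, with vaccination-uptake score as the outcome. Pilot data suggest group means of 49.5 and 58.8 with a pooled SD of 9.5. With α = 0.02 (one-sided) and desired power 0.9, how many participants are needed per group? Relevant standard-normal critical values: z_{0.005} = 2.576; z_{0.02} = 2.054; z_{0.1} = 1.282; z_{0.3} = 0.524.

n = 24 per group

Cohen's d = |M₁ − M₂| / SD_pooled = |49.5 − 58.8| / 9.5 = 9.3 / 9.5 = 0.979.
For two independent groups with equal n: n = 2·((z_{α} + z_β) / d)².
z_{α} + z_β = 2.054 + 1.282 = 3.336.
n = 2 × (3.336 / 0.979)² = 2 × 3.408² = 2 × 11.61 = 23.2.
Round up to the next whole participant.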